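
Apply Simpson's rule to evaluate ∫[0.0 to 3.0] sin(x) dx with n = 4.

f(x) = sin(x)
a = 0.0, b = 3.0, n = 4
h = (b - a)/n = 0.750000

Simpson's rule: (h/3)[f(x₀) + 4f(x₁) + 2f(x₂) + ... + f(xₙ)]

x_0 = 0.0000, f(x_0) = 0.000000, coefficient = 1
x_1 = 0.7500, f(x_1) = 0.681639, coefficient = 4
x_2 = 1.5000, f(x_2) = 0.997495, coefficient = 2
x_3 = 2.2500, f(x_3) = 0.778073, coefficient = 4
x_4 = 3.0000, f(x_4) = 0.141120, coefficient = 1

I ≈ (0.750000/3) × 7.974958 = 1.993739
Exact value: 1.989992
Error: 0.003747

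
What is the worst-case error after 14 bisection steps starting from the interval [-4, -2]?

Bisection error bound: |error| ≤ (b-a)/2^n
|error| ≤ (-2 - (-4))/2^14 = 2/2^14
|error| ≤ 0.0001220703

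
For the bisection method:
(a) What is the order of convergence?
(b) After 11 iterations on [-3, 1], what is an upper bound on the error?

(a) Bisection has linear (order 1) convergence; the error is halved each step.

(b) Error bound = (b-a)/2^n = (1 - (-3))/2^{11}
    = 4/2^{11}

(a) 1 (linear); (b) error ≤ 1.95e-03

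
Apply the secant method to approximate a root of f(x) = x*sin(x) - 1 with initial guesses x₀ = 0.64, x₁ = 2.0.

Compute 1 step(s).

f(x) = x*sin(x) - 1
x₀ = 0.64, x₁ = 2.0

Secant formula: x_{n+1} = x_n - f(x_n)(x_n - x_{n-1})/(f(x_n) - f(x_{n-1}))

Iteration 1:
  f(0.640000) = -0.617795
  f(2.000000) = 0.818595
  x_2 = 2.000000 - 0.818595×(2.000000 - 0.640000)/(0.818595 - (-0.617795))
       = 1.224939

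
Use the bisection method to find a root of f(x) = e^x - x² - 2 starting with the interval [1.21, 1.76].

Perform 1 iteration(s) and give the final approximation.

f(x) = e^x - x² - 2
Initial interval: [1.21, 1.76]

Iteration 1:
  c_1 = (1.210000 + 1.760000)/2 = 1.485000
  f(c_1) = f(1.485000) = 0.209740
  f(a) × f(c) < 0, new interval: [1.210000, 1.485000]

After 1 iteration(s), the approximation is c_1 = 1.485000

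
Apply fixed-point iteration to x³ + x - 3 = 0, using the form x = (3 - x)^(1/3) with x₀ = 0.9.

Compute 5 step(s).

Equation: x³ + x - 3 = 0
Fixed-point form: x = (3 - x)^(1/3)
x₀ = 0.9

x_1 = g(0.900000) = 1.280579
x_2 = g(1.280579) = 1.198011
x_3 = g(1.198011) = 1.216888
x_4 = g(1.216888) = 1.212624
x_5 = g(1.212624) = 1.213590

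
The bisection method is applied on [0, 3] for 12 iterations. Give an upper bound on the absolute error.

Bisection error bound: |error| ≤ (b-a)/2^n
|error| ≤ (3 - 0)/2^12 = 3/2^12
|error| ≤ 0.0007324219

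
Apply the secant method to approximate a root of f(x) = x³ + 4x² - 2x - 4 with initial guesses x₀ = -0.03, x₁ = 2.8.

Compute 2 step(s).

f(x) = x³ + 4x² - 2x - 4
x₀ = -0.03, x₁ = 2.8

Secant formula: x_{n+1} = x_n - f(x_n)(x_n - x_{n-1})/(f(x_n) - f(x_{n-1}))

Iteration 1:
  f(-0.030000) = -3.936427
  f(2.800000) = 43.712000
  x_2 = 2.800000 - 43.712000×(2.800000 - (-0.030000))/(43.712000 - (-3.936427))
       = 0.203798
Iteration 2:
  f(2.800000) = 43.712000
  f(0.203798) = -4.232997
  x_3 = 0.203798 - (-4.232997)×(0.203798 - 2.800000)/(-4.232997 - 43.712000)
       = 0.433013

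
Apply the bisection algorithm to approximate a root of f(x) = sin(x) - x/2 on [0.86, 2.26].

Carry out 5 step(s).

f(x) = sin(x) - x/2
Initial interval: [0.86, 2.26]

Iteration 1:
  c_1 = (0.860000 + 2.260000)/2 = 1.560000
  f(c_1) = f(1.560000) = 0.219942
  f(a) × f(c) ≥ 0, new interval: [1.560000, 2.260000]
Iteration 2:
  c_2 = (1.560000 + 2.260000)/2 = 1.910000
  f(c_2) = f(1.910000) = -0.011980
  f(a) × f(c) < 0, new interval: [1.560000, 1.910000]
Iteration 3:
  c_3 = (1.560000 + 1.910000)/2 = 1.735000
  f(c_3) = f(1.735000) = 0.119049
  f(a) × f(c) ≥ 0, new interval: [1.735000, 1.910000]
Iteration 4:
  c_4 = (1.735000 + 1.910000)/2 = 1.822500
  f(c_4) = f(1.822500) = 0.057240
  f(a) × f(c) ≥ 0, new interval: [1.822500, 1.910000]
Iteration 5:
  c_5 = (1.822500 + 1.910000)/2 = 1.866250
  f(c_5) = f(1.866250) = 0.023545
  f(a) × f(c) ≥ 0, new interval: [1.866250, 1.910000]

After 5 iteration(s), the approximation is c_5 = 1.866250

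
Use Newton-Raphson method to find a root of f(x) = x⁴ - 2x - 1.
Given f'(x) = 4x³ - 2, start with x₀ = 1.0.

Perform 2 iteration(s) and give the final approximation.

f(x) = x⁴ - 2x - 1
f'(x) = 4x³ - 2
x₀ = 1.0

Newton-Raphson formula: x_{n+1} = x_n - f(x_n)/f'(x_n)

Iteration 1:
  f(1.000000) = -2.000000
  f'(1.000000) = 2.000000
  x_1 = 1.000000 - (-2.000000)/2.000000 = 2.000000
Iteration 2:
  f(2.000000) = 11.000000
  f'(2.000000) = 30.000000
  x_2 = 2.000000 - 11.000000/30.000000 = 1.633333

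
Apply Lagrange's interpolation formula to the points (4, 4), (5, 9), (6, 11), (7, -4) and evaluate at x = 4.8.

Lagrange interpolation formula:
P(x) = Σ yᵢ × Lᵢ(x)
where Lᵢ(x) = Π_{j≠i} (x - xⱼ)/(xᵢ - xⱼ)

L_0(4.8) = (4.8 - 5)/(4 - 5) × (4.8 - 6)/(4 - 6) × (4.8 - 7)/(4 - 7) = 0.088000
L_1(4.8) = (4.8 - 4)/(5 - 4) × (4.8 - 6)/(5 - 6) × (4.8 - 7)/(5 - 7) = 1.056000
L_2(4.8) = (4.8 - 4)/(6 - 4) × (4.8 - 5)/(6 - 5) × (4.8 - 7)/(6 - 7) = -0.176000
L_3(4.8) = (4.8 - 4)/(7 - 4) × (4.8 - 5)/(7 - 5) × (4.8 - 6)/(7 - 6) = 0.032000

P(4.8) = 4×L_0(4.8) + 9×L_1(4.8) + 11×L_2(4.8) + (-4)×L_3(4.8)
P(4.8) = 7.792000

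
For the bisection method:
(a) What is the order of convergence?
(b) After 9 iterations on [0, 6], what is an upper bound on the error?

(a) Bisection has linear (order 1) convergence; the error is halved each step.

(b) Error bound = (b-a)/2^n = (6 - 0)/2^{9}
    = 6/2^{9}

(a) 1 (linear); (b) error ≤ 1.17e-02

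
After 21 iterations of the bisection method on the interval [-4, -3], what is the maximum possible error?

Bisection error bound: |error| ≤ (b-a)/2^n
|error| ≤ (-3 - (-4))/2^21 = 1/2^21
|error| ≤ 0.0000004768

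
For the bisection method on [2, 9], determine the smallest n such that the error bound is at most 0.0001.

We need (b-a)/2^n ≤ 0.0001
(9 - 2)/2^n ≤ 0.0001
7/2^n ≤ 0.0001
2^n ≥ 70000
n ≥ log₂(70000) = 16.10
n ≥ 17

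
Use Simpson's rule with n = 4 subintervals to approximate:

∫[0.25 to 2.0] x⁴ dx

f(x) = x⁴
a = 0.25, b = 2.0, n = 4
h = (b - a)/n = 0.437500

Simpson's rule: (h/3)[f(x₀) + 4f(x₁) + 2f(x₂) + ... + f(xₙ)]

x_0 = 0.2500, f(x_0) = 0.003906, coefficient = 1
x_1 = 0.6875, f(x_1) = 0.223404, coefficient = 4
x_2 = 1.1250, f(x_2) = 1.601807, coefficient = 2
x_3 = 1.5625, f(x_3) = 5.960464, coefficient = 4
x_4 = 2.0000, f(x_4) = 16.000000, coefficient = 1

I ≈ (0.437500/3) × 43.942993 = 6.408353
Exact value: 6.399805
Error: 0.008548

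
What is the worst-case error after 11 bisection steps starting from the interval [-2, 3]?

Bisection error bound: |error| ≤ (b-a)/2^n
|error| ≤ (3 - (-2))/2^11 = 5/2^11
|error| ≤ 0.0024414062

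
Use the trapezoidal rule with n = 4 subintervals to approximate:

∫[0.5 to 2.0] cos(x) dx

f(x) = cos(x)
a = 0.5, b = 2.0, n = 4
h = (b - a)/n = 0.375000

Trapezoidal rule: (h/2)[f(x₀) + 2f(x₁) + 2f(x₂) + ... + f(xₙ)]

x_0 = 0.5000, f(x_0) = 0.877583, coefficient = 1
x_1 = 0.8750, f(x_1) = 0.640997, coefficient = 2
x_2 = 1.2500, f(x_2) = 0.315322, coefficient = 2
x_3 = 1.6250, f(x_3) = -0.054177, coefficient = 2
x_4 = 2.0000, f(x_4) = -0.416147, coefficient = 1

I ≈ (0.375000/2) × 2.265720 = 0.424822
Exact value: 0.429872
Error: 0.005049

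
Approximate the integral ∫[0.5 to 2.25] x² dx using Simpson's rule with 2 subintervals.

f(x) = x²
a = 0.5, b = 2.25, n = 2
h = (b - a)/n = 0.875000

Simpson's rule: (h/3)[f(x₀) + 4f(x₁) + 2f(x₂) + ... + f(xₙ)]

x_0 = 0.5000, f(x_0) = 0.250000, coefficient = 1
x_1 = 1.3750, f(x_1) = 1.890625, coefficient = 4
x_2 = 2.2500, f(x_2) = 5.062500, coefficient = 1

I ≈ (0.875000/3) × 12.875000 = 3.755208
Exact value: 3.755208
Error: 0.000000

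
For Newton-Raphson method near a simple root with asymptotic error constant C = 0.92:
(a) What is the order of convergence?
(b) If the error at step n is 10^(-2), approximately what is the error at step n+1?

(a) Newton-Raphson has quadratic (order 2) convergence near simple roots.
    This means |e_{n+1}| ≈ C|e_n|².

(b) With |e_n| = 10^(-2) and C = 0.92:
    |e_{n+1}| ≈ 0.92 × (10^(-2))² = 0.92 × 10^(-4)

(a) 2 (quadratic); (b) |e_{n+1}| ≈ 9.200e-05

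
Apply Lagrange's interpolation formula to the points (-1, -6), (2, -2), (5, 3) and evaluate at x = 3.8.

Lagrange interpolation formula:
P(x) = Σ yᵢ × Lᵢ(x)
where Lᵢ(x) = Π_{j≠i} (x - xⱼ)/(xᵢ - xⱼ)

L_0(3.8) = (3.8 - 2)/(-1 - 2) × (3.8 - 5)/(-1 - 5) = -0.120000
L_1(3.8) = (3.8 - (-1))/(2 - (-1)) × (3.8 - 5)/(2 - 5) = 0.640000
L_2(3.8) = (3.8 - (-1))/(5 - (-1)) × (3.8 - 2)/(5 - 2) = 0.480000

P(3.8) = (-6)×L_0(3.8) + (-2)×L_1(3.8) + 3×L_2(3.8)
P(3.8) = 0.880000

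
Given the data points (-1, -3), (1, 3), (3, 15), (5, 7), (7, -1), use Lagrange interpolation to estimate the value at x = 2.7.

Lagrange interpolation formula:
P(x) = Σ yᵢ × Lᵢ(x)
where Lᵢ(x) = Π_{j≠i} (x - xⱼ)/(xᵢ - xⱼ)

L_0(2.7) = (2.7 - 1)/(-1 - 1) × (2.7 - 3)/(-1 - 3) × (2.7 - 5)/(-1 - 5) × (2.7 - 7)/(-1 - 7) = -0.013135
L_1(2.7) = (2.7 - (-1))/(1 - (-1)) × (2.7 - 3)/(1 - 3) × (2.7 - 5)/(1 - 5) × (2.7 - 7)/(1 - 7) = 0.114353
L_2(2.7) = (2.7 - (-1))/(3 - (-1)) × (2.7 - 1)/(3 - 1) × (2.7 - 5)/(3 - 5) × (2.7 - 7)/(3 - 7) = 0.972002
L_3(2.7) = (2.7 - (-1))/(5 - (-1)) × (2.7 - 1)/(5 - 1) × (2.7 - 3)/(5 - 3) × (2.7 - 7)/(5 - 7) = -0.084522
L_4(2.7) = (2.7 - (-1))/(7 - (-1)) × (2.7 - 1)/(7 - 1) × (2.7 - 3)/(7 - 3) × (2.7 - 5)/(7 - 5) = 0.011302

P(2.7) = (-3)×L_0(2.7) + 3×L_1(2.7) + 15×L_2(2.7) + 7×L_3(2.7) + (-1)×L_4(2.7)
P(2.7) = 14.359533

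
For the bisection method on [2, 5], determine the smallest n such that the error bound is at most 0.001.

We need (b-a)/2^n ≤ 0.001
(5 - 2)/2^n ≤ 0.001
3/2^n ≤ 0.001
2^n ≥ 3000
n ≥ log₂(3000) = 11.55
n ≥ 12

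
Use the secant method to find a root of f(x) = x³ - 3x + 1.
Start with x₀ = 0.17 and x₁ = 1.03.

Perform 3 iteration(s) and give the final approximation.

f(x) = x³ - 3x + 1
x₀ = 0.17, x₁ = 1.03

Secant formula: x_{n+1} = x_n - f(x_n)(x_n - x_{n-1})/(f(x_n) - f(x_{n-1}))

Iteration 1:
  f(0.170000) = 0.494913
  f(1.030000) = -0.997273
  x_2 = 1.030000 - (-0.997273)×(1.030000 - 0.170000)/(-0.997273 - 0.494913)
       = 0.455236
Iteration 2:
  f(1.030000) = -0.997273
  f(0.455236) = -0.271365
  x_3 = 0.455236 - (-0.271365)×(0.455236 - 1.030000)/(-0.271365 - (-0.997273))
       = 0.240373
Iteration 3:
  f(0.455236) = -0.271365
  f(0.240373) = 0.292770
  x_4 = 0.240373 - 0.292770×(0.240373 - 0.455236)/(0.292770 - (-0.271365))
       = 0.351881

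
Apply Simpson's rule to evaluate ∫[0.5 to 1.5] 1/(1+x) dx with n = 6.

f(x) = 1/(1+x)
a = 0.5, b = 1.5, n = 6
h = (b - a)/n = 0.166667

Simpson's rule: (h/3)[f(x₀) + 4f(x₁) + 2f(x₂) + ... + f(xₙ)]

x_0 = 0.5000, f(x_0) = 0.666667, coefficient = 1
x_1 = 0.6667, f(x_1) = 0.600000, coefficient = 4
x_2 = 0.8333, f(x_2) = 0.545455, coefficient = 2
x_3 = 1.0000, f(x_3) = 0.500000, coefficient = 4
x_4 = 1.1667, f(x_4) = 0.461538, coefficient = 2
x_5 = 1.3333, f(x_5) = 0.428571, coefficient = 4
x_6 = 1.5000, f(x_6) = 0.400000, coefficient = 1

I ≈ (0.166667/3) × 9.194938 = 0.510830
Exact value: 0.510826
Error: 0.000004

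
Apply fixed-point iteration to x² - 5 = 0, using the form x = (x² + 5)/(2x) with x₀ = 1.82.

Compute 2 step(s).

Equation: x² - 5 = 0
Fixed-point form: x = (x² + 5)/(2x)
x₀ = 1.82

x_1 = g(1.820000) = 2.283626
x_2 = g(2.283626) = 2.236563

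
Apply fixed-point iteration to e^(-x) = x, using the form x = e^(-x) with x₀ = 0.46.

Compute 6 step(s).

Equation: e^(-x) = x
Fixed-point form: x = e^(-x)
x₀ = 0.46

x_1 = g(0.460000) = 0.631284
x_2 = g(0.631284) = 0.531909
x_3 = g(0.531909) = 0.587483
x_4 = g(0.587483) = 0.555724
x_5 = g(0.555724) = 0.573657
x_6 = g(0.573657) = 0.563461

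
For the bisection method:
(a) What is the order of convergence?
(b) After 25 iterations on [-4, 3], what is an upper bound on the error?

(a) Bisection has linear (order 1) convergence; the error is halved each step.

(b) Error bound = (b-a)/2^n = (3 - (-4))/2^{25}
    = 7/2^{25}

(a) 1 (linear); (b) error ≤ 2.09e-07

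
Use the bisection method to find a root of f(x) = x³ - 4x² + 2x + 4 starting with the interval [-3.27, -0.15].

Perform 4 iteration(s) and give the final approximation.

f(x) = x³ - 4x² + 2x + 4
Initial interval: [-3.27, -0.15]

Iteration 1:
  c_1 = (-3.270000 + (-0.150000))/2 = -1.710000
  f(c_1) = f(-1.710000) = -16.116611
  f(a) × f(c) ≥ 0, new interval: [-1.710000, -0.150000]
Iteration 2:
  c_2 = (-1.710000 + (-0.150000))/2 = -0.930000
  f(c_2) = f(-0.930000) = -2.123957
  f(a) × f(c) ≥ 0, new interval: [-0.930000, -0.150000]
Iteration 3:
  c_3 = (-0.930000 + (-0.150000))/2 = -0.540000
  f(c_3) = f(-0.540000) = 1.596136
  f(a) × f(c) < 0, new interval: [-0.930000, -0.540000]
Iteration 4:
  c_4 = (-0.930000 + (-0.540000))/2 = -0.735000
  f(c_4) = f(-0.735000) = -0.027965
  f(a) × f(c) ≥ 0, new interval: [-0.735000, -0.540000]

After 4 iteration(s), the approximation is c_4 = -0.735000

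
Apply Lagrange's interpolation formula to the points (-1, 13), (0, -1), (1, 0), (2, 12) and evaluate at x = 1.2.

Lagrange interpolation formula:
P(x) = Σ yᵢ × Lᵢ(x)
where Lᵢ(x) = Π_{j≠i} (x - xⱼ)/(xᵢ - xⱼ)

L_0(1.2) = (1.2 - 0)/(-1 - 0) × (1.2 - 1)/(-1 - 1) × (1.2 - 2)/(-1 - 2) = 0.032000
L_1(1.2) = (1.2 - (-1))/(0 - (-1)) × (1.2 - 1)/(0 - 1) × (1.2 - 2)/(0 - 2) = -0.176000
L_2(1.2) = (1.2 - (-1))/(1 - (-1)) × (1.2 - 0)/(1 - 0) × (1.2 - 2)/(1 - 2) = 1.056000
L_3(1.2) = (1.2 - (-1))/(2 - (-1)) × (1.2 - 0)/(2 - 0) × (1.2 - 1)/(2 - 1) = 0.088000

P(1.2) = 13×L_0(1.2) + (-1)×L_1(1.2) + 0×L_2(1.2) + 12×L_3(1.2)
P(1.2) = 1.648000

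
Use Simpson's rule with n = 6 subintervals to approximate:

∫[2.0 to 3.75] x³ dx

f(x) = x³
a = 2.0, b = 3.75, n = 6
h = (b - a)/n = 0.291667

Simpson's rule: (h/3)[f(x₀) + 4f(x₁) + 2f(x₂) + ... + f(xₙ)]

x_0 = 2.0000, f(x_0) = 8.000000, coefficient = 1
x_1 = 2.2917, f(x_1) = 12.035229, coefficient = 4
x_2 = 2.5833, f(x_2) = 17.240162, coefficient = 2
x_3 = 2.8750, f(x_3) = 23.763672, coefficient = 4
x_4 = 3.1667, f(x_4) = 31.754630, coefficient = 2
x_5 = 3.4583, f(x_5) = 41.361907, coefficient = 4
x_6 = 3.7500, f(x_6) = 52.734375, coefficient = 1

I ≈ (0.291667/3) × 467.367188 = 45.438477
Exact value: 45.438477
Error: 0.000000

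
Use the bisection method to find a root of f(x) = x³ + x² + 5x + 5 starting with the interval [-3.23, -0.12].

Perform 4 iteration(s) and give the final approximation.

f(x) = x³ + x² + 5x + 5
Initial interval: [-3.23, -0.12]

Iteration 1:
  c_1 = (-3.230000 + (-0.120000))/2 = -1.675000
  f(c_1) = f(-1.675000) = -5.268797
  f(a) × f(c) ≥ 0, new interval: [-1.675000, -0.120000]
Iteration 2:
  c_2 = (-1.675000 + (-0.120000))/2 = -0.897500
  f(c_2) = f(-0.897500) = 0.595064
  f(a) × f(c) < 0, new interval: [-1.675000, -0.897500]
Iteration 3:
  c_3 = (-1.675000 + (-0.897500))/2 = -1.286250
  f(c_3) = f(-1.286250) = -1.904833
  f(a) × f(c) ≥ 0, new interval: [-1.286250, -0.897500]
Iteration 4:
  c_4 = (-1.286250 + (-0.897500))/2 = -1.091875
  f(c_4) = f(-1.091875) = -0.568908
  f(a) × f(c) ≥ 0, new interval: [-1.091875, -0.897500]

After 4 iteration(s), the approximation is c_4 = -1.091875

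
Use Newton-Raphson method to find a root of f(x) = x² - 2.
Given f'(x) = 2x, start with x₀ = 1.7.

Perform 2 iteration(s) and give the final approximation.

f(x) = x² - 2
f'(x) = 2x
x₀ = 1.7

Newton-Raphson formula: x_{n+1} = x_n - f(x_n)/f'(x_n)

Iteration 1:
  f(1.700000) = 0.890000
  f'(1.700000) = 3.400000
  x_1 = 1.700000 - 0.890000/3.400000 = 1.438235
Iteration 2:
  f(1.438235) = 0.068521
  f'(1.438235) = 2.876471
  x_2 = 1.438235 - 0.068521/2.876471 = 1.414414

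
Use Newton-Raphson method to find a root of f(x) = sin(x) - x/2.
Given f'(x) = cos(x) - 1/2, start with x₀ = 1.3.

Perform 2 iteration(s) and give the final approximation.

f(x) = sin(x) - x/2
f'(x) = cos(x) - 1/2
x₀ = 1.3

Newton-Raphson formula: x_{n+1} = x_n - f(x_n)/f'(x_n)

Iteration 1:
  f(1.300000) = 0.313558
  f'(1.300000) = -0.232501
  x_1 = 1.300000 - 0.313558/(-0.232501) = 2.648631
Iteration 2:
  f(2.648631) = -0.851078
  f'(2.648631) = -1.380935
  x_2 = 2.648631 - (-0.851078)/(-1.380935) = 2.032325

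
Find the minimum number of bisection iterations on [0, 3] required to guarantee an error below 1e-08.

We need (b-a)/2^n ≤ 1e-08
(3 - 0)/2^n ≤ 1e-08
3/2^n ≤ 1e-08
2^n ≥ 300000000
n ≥ log₂(300000000) = 28.16
n ≥ 29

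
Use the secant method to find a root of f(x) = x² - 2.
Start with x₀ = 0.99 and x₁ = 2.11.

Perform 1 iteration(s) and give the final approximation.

f(x) = x² - 2
x₀ = 0.99, x₁ = 2.11

Secant formula: x_{n+1} = x_n - f(x_n)(x_n - x_{n-1})/(f(x_n) - f(x_{n-1}))

Iteration 1:
  f(0.990000) = -1.019900
  f(2.110000) = 2.452100
  x_2 = 2.110000 - 2.452100×(2.110000 - 0.990000)/(2.452100 - (-1.019900))
       = 1.319000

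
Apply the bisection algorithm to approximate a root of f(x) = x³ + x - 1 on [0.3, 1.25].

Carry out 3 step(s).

f(x) = x³ + x - 1
Initial interval: [0.3, 1.25]

Iteration 1:
  c_1 = (0.300000 + 1.250000)/2 = 0.775000
  f(c_1) = f(0.775000) = 0.240484
  f(a) × f(c) < 0, new interval: [0.300000, 0.775000]
Iteration 2:
  c_2 = (0.300000 + 0.775000)/2 = 0.537500
  f(c_2) = f(0.537500) = -0.307213
  f(a) × f(c) ≥ 0, new interval: [0.537500, 0.775000]
Iteration 3:
  c_3 = (0.537500 + 0.775000)/2 = 0.656250
  f(c_3) = f(0.656250) = -0.061127
  f(a) × f(c) ≥ 0, new interval: [0.656250, 0.775000]

After 3 iteration(s), the approximation is c_3 = 0.656250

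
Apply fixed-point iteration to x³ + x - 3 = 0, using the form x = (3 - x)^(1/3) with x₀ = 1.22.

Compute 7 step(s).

Equation: x³ + x - 3 = 0
Fixed-point form: x = (3 - x)^(1/3)
x₀ = 1.22

x_1 = g(1.220000) = 1.211918
x_2 = g(1.211918) = 1.213750
x_3 = g(1.213750) = 1.213335
x_4 = g(1.213335) = 1.213429
x_5 = g(1.213429) = 1.213408
x_6 = g(1.213408) = 1.213413
x_7 = g(1.213413) = 1.213411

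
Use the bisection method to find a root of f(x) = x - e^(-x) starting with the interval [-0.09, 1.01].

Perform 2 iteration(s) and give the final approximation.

f(x) = x - e^(-x)
Initial interval: [-0.09, 1.01]

Iteration 1:
  c_1 = (-0.090000 + 1.010000)/2 = 0.460000
  f(c_1) = f(0.460000) = -0.171284
  f(a) × f(c) ≥ 0, new interval: [0.460000, 1.010000]
Iteration 2:
  c_2 = (0.460000 + 1.010000)/2 = 0.735000
  f(c_2) = f(0.735000) = 0.255495
  f(a) × f(c) < 0, new interval: [0.460000, 0.735000]

After 2 iteration(s), the approximation is c_2 = 0.735000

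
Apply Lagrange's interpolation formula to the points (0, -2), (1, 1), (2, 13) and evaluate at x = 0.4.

Lagrange interpolation formula:
P(x) = Σ yᵢ × Lᵢ(x)
where Lᵢ(x) = Π_{j≠i} (x - xⱼ)/(xᵢ - xⱼ)

L_0(0.4) = (0.4 - 1)/(0 - 1) × (0.4 - 2)/(0 - 2) = 0.480000
L_1(0.4) = (0.4 - 0)/(1 - 0) × (0.4 - 2)/(1 - 2) = 0.640000
L_2(0.4) = (0.4 - 0)/(2 - 0) × (0.4 - 1)/(2 - 1) = -0.120000

P(0.4) = (-2)×L_0(0.4) + 1×L_1(0.4) + 13×L_2(0.4)
P(0.4) = -1.880000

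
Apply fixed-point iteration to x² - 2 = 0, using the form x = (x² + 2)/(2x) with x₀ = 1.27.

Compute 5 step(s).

Equation: x² - 2 = 0
Fixed-point form: x = (x² + 2)/(2x)
x₀ = 1.27

x_1 = g(1.270000) = 1.422402
x_2 = g(1.422402) = 1.414237
x_3 = g(1.414237) = 1.414214
x_4 = g(1.414214) = 1.414214
x_5 = g(1.414214) = 1.414214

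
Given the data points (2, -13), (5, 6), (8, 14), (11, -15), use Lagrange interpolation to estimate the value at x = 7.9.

Lagrange interpolation formula:
P(x) = Σ yᵢ × Lᵢ(x)
where Lᵢ(x) = Π_{j≠i} (x - xⱼ)/(xᵢ - xⱼ)

L_0(7.9) = (7.9 - 5)/(2 - 5) × (7.9 - 8)/(2 - 8) × (7.9 - 11)/(2 - 11) = -0.005549
L_1(7.9) = (7.9 - 2)/(5 - 2) × (7.9 - 8)/(5 - 8) × (7.9 - 11)/(5 - 11) = 0.033870
L_2(7.9) = (7.9 - 2)/(8 - 2) × (7.9 - 5)/(8 - 5) × (7.9 - 11)/(8 - 11) = 0.982241
L_3(7.9) = (7.9 - 2)/(11 - 2) × (7.9 - 5)/(11 - 5) × (7.9 - 8)/(11 - 8) = -0.010562

P(7.9) = (-13)×L_0(7.9) + 6×L_1(7.9) + 14×L_2(7.9) + (-15)×L_3(7.9)
P(7.9) = 14.185160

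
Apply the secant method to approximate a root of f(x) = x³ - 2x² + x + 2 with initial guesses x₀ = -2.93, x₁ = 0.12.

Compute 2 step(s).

f(x) = x³ - 2x² + x + 2
x₀ = -2.93, x₁ = 0.12

Secant formula: x_{n+1} = x_n - f(x_n)(x_n - x_{n-1})/(f(x_n) - f(x_{n-1}))

Iteration 1:
  f(-2.930000) = -43.253557
  f(0.120000) = 2.092928
  x_2 = 0.120000 - 2.092928×(0.120000 - (-2.930000))/(2.092928 - (-43.253557))
       = -0.020770
Iteration 2:
  f(0.120000) = 2.092928
  f(-0.020770) = 1.978358
  x_3 = -0.020770 - 1.978358×(-0.020770 - 0.120000)/(1.978358 - 2.092928)
       = -2.451546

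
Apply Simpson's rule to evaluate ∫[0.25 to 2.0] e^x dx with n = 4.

f(x) = e^x
a = 0.25, b = 2.0, n = 4
h = (b - a)/n = 0.437500

Simpson's rule: (h/3)[f(x₀) + 4f(x₁) + 2f(x₂) + ... + f(xₙ)]

x_0 = 0.2500, f(x_0) = 1.284025, coefficient = 1
x_1 = 0.6875, f(x_1) = 1.988737, coefficient = 4
x_2 = 1.1250, f(x_2) = 3.080217, coefficient = 2
x_3 = 1.5625, f(x_3) = 4.770733, coefficient = 4
x_4 = 2.0000, f(x_4) = 7.389056, coefficient = 1

I ≈ (0.437500/3) × 41.871398 = 6.106246
Exact value: 6.105031
Error: 0.001215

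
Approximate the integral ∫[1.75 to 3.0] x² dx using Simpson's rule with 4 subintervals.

f(x) = x²
a = 1.75, b = 3.0, n = 4
h = (b - a)/n = 0.312500

Simpson's rule: (h/3)[f(x₀) + 4f(x₁) + 2f(x₂) + ... + f(xₙ)]

x_0 = 1.7500, f(x_0) = 3.062500, coefficient = 1
x_1 = 2.0625, f(x_1) = 4.253906, coefficient = 4
x_2 = 2.3750, f(x_2) = 5.640625, coefficient = 2
x_3 = 2.6875, f(x_3) = 7.222656, coefficient = 4
x_4 = 3.0000, f(x_4) = 9.000000, coefficient = 1

I ≈ (0.312500/3) × 69.250000 = 7.213542
Exact value: 7.213542
Error: 0.000000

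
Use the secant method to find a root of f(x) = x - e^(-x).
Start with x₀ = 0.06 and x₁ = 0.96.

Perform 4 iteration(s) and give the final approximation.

f(x) = x - e^(-x)
x₀ = 0.06, x₁ = 0.96

Secant formula: x_{n+1} = x_n - f(x_n)(x_n - x_{n-1})/(f(x_n) - f(x_{n-1}))

Iteration 1:
  f(0.060000) = -0.881765
  f(0.960000) = 0.577107
  x_2 = 0.960000 - 0.577107×(0.960000 - 0.060000)/(0.577107 - (-0.881765))
       = 0.603974
Iteration 2:
  f(0.960000) = 0.577107
  f(0.603974) = 0.057339
  x_3 = 0.603974 - 0.057339×(0.603974 - 0.960000)/(0.057339 - 0.577107)
       = 0.564698
Iteration 3:
  f(0.603974) = 0.057339
  f(0.564698) = -0.003833
  x_4 = 0.564698 - (-0.003833)×(0.564698 - 0.603974)/(-0.003833 - 0.057339)
       = 0.567159
Iteration 4:
  f(0.564698) = -0.003833
  f(0.567159) = 0.000025
  x_5 = 0.567159 - 0.000025×(0.567159 - 0.564698)/(0.000025 - (-0.003833))
       = 0.567143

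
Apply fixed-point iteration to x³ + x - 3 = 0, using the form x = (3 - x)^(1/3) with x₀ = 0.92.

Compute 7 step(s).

Equation: x³ + x - 3 = 0
Fixed-point form: x = (3 - x)^(1/3)
x₀ = 0.92

x_1 = g(0.920000) = 1.276501
x_2 = g(1.276501) = 1.198957
x_3 = g(1.198957) = 1.216675
x_4 = g(1.216675) = 1.212672
x_5 = g(1.212672) = 1.213579
x_6 = g(1.213579) = 1.213374
x_7 = g(1.213374) = 1.213420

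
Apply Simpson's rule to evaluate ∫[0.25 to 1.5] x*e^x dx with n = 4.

f(x) = x*e^x
a = 0.25, b = 1.5, n = 4
h = (b - a)/n = 0.312500

Simpson's rule: (h/3)[f(x₀) + 4f(x₁) + 2f(x₂) + ... + f(xₙ)]

x_0 = 0.2500, f(x_0) = 0.321006, coefficient = 1
x_1 = 0.5625, f(x_1) = 0.987218, coefficient = 4
x_2 = 0.8750, f(x_2) = 2.099016, coefficient = 2
x_3 = 1.1875, f(x_3) = 3.893663, coefficient = 4
x_4 = 1.5000, f(x_4) = 6.722534, coefficient = 1

I ≈ (0.312500/3) × 30.765095 = 3.204697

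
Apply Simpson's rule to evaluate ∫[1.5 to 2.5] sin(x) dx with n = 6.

f(x) = sin(x)
a = 1.5, b = 2.5, n = 6
h = (b - a)/n = 0.166667

Simpson's rule: (h/3)[f(x₀) + 4f(x₁) + 2f(x₂) + ... + f(xₙ)]

x_0 = 1.5000, f(x_0) = 0.997495, coefficient = 1
x_1 = 1.6667, f(x_1) = 0.995408, coefficient = 4
x_2 = 1.8333, f(x_2) = 0.965735, coefficient = 2
x_3 = 2.0000, f(x_3) = 0.909297, coefficient = 4
x_4 = 2.1667, f(x_4) = 0.827660, coefficient = 2
x_5 = 2.3333, f(x_5) = 0.723086, coefficient = 4
x_6 = 2.5000, f(x_6) = 0.598472, coefficient = 1

I ≈ (0.166667/3) × 15.693922 = 0.871885
Exact value: 0.871881
Error: 0.000004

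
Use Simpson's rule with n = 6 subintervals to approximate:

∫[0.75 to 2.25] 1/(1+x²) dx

f(x) = 1/(1+x²)
a = 0.75, b = 2.25, n = 6
h = (b - a)/n = 0.250000

Simpson's rule: (h/3)[f(x₀) + 4f(x₁) + 2f(x₂) + ... + f(xₙ)]

x_0 = 0.7500, f(x_0) = 0.640000, coefficient = 1
x_1 = 1.0000, f(x_1) = 0.500000, coefficient = 4
x_2 = 1.2500, f(x_2) = 0.390244, coefficient = 2
x_3 = 1.5000, f(x_3) = 0.307692, coefficient = 4
x_4 = 1.7500, f(x_4) = 0.246154, coefficient = 2
x_5 = 2.0000, f(x_5) = 0.200000, coefficient = 4
x_6 = 2.2500, f(x_6) = 0.164948, coefficient = 1

I ≈ (0.250000/3) × 6.108513 = 0.509043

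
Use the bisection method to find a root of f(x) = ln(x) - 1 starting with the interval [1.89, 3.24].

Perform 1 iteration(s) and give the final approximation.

f(x) = ln(x) - 1
Initial interval: [1.89, 3.24]

Iteration 1:
  c_1 = (1.890000 + 3.240000)/2 = 2.565000
  f(c_1) = f(2.565000) = -0.058042
  f(a) × f(c) ≥ 0, new interval: [2.565000, 3.240000]

After 1 iteration(s), the approximation is c_1 = 2.565000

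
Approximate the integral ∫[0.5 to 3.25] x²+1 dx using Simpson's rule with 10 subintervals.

f(x) = x²+1
a = 0.5, b = 3.25, n = 10
h = (b - a)/n = 0.275000

Simpson's rule: (h/3)[f(x₀) + 4f(x₁) + 2f(x₂) + ... + f(xₙ)]

x_0 = 0.5000, f(x_0) = 1.250000, coefficient = 1
x_1 = 0.7750, f(x_1) = 1.600625, coefficient = 4
x_2 = 1.0500, f(x_2) = 2.102500, coefficient = 2
x_3 = 1.3250, f(x_3) = 2.755625, coefficient = 4
x_4 = 1.6000, f(x_4) = 3.560000, coefficient = 2
x_5 = 1.8750, f(x_5) = 4.515625, coefficient = 4
x_6 = 2.1500, f(x_6) = 5.622500, coefficient = 2
x_7 = 2.4250, f(x_7) = 6.880625, coefficient = 4
x_8 = 2.7000, f(x_8) = 8.290000, coefficient = 2
x_9 = 2.9750, f(x_9) = 9.850625, coefficient = 4
x_10 = 3.2500, f(x_10) = 11.562500, coefficient = 1

I ≈ (0.275000/3) × 154.375000 = 14.151042
Exact value: 14.151042
Error: 0.000000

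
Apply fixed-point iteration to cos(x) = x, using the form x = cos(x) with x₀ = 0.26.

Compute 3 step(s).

Equation: cos(x) = x
Fixed-point form: x = cos(x)
x₀ = 0.26

x_1 = g(0.260000) = 0.966390
x_2 = g(0.966390) = 0.568274
x_3 = g(0.568274) = 0.842831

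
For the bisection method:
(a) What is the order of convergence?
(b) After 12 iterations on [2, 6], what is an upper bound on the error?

(a) Bisection has linear (order 1) convergence; the error is halved each step.

(b) Error bound = (b-a)/2^n = (6 - 2)/2^{12}
    = 4/2^{12}

(a) 1 (linear); (b) error ≤ 9.77e-04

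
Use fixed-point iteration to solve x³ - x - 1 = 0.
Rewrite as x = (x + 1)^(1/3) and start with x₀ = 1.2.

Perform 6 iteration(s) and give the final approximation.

Equation: x³ - x - 1 = 0
Fixed-point form: x = (x + 1)^(1/3)
x₀ = 1.2

x_1 = g(1.200000) = 1.300591
x_2 = g(1.300591) = 1.320119
x_3 = g(1.320119) = 1.323844
x_4 = g(1.323844) = 1.324552
x_5 = g(1.324552) = 1.324686
x_6 = g(1.324686) = 1.324712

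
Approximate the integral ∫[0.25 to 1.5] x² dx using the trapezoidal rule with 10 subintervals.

f(x) = x²
a = 0.25, b = 1.5, n = 10
h = (b - a)/n = 0.125000

Trapezoidal rule: (h/2)[f(x₀) + 2f(x₁) + 2f(x₂) + ... + f(xₙ)]

x_0 = 0.2500, f(x_0) = 0.062500, coefficient = 1
x_1 = 0.3750, f(x_1) = 0.140625, coefficient = 2
x_2 = 0.5000, f(x_2) = 0.250000, coefficient = 2
x_3 = 0.6250, f(x_3) = 0.390625, coefficient = 2
x_4 = 0.7500, f(x_4) = 0.562500, coefficient = 2
x_5 = 0.8750, f(x_5) = 0.765625, coefficient = 2
x_6 = 1.0000, f(x_6) = 1.000000, coefficient = 2
x_7 = 1.1250, f(x_7) = 1.265625, coefficient = 2
x_8 = 1.2500, f(x_8) = 1.562500, coefficient = 2
x_9 = 1.3750, f(x_9) = 1.890625, coefficient = 2
x_10 = 1.5000, f(x_10) = 2.250000, coefficient = 1

I ≈ (0.125000/2) × 17.968750 = 1.123047
Exact value: 1.119792
Error: 0.003255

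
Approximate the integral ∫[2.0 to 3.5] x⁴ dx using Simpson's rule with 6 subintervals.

f(x) = x⁴
a = 2.0, b = 3.5, n = 6
h = (b - a)/n = 0.250000

Simpson's rule: (h/3)[f(x₀) + 4f(x₁) + 2f(x₂) + ... + f(xₙ)]

x_0 = 2.0000, f(x_0) = 16.000000, coefficient = 1
x_1 = 2.2500, f(x_1) = 25.628906, coefficient = 4
x_2 = 2.5000, f(x_2) = 39.062500, coefficient = 2
x_3 = 2.7500, f(x_3) = 57.191406, coefficient = 4
x_4 = 3.0000, f(x_4) = 81.000000, coefficient = 2
x_5 = 3.2500, f(x_5) = 111.566406, coefficient = 4
x_6 = 3.5000, f(x_6) = 150.062500, coefficient = 1

I ≈ (0.250000/3) × 1183.734375 = 98.644531
Exact value: 98.643750
Error: 0.000781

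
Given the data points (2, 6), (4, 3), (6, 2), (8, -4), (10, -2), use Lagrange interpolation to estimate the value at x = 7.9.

Lagrange interpolation formula:
P(x) = Σ yᵢ × Lᵢ(x)
where Lᵢ(x) = Π_{j≠i} (x - xⱼ)/(xᵢ - xⱼ)

L_0(7.9) = (7.9 - 4)/(2 - 4) × (7.9 - 6)/(2 - 6) × (7.9 - 8)/(2 - 8) × (7.9 - 10)/(2 - 10) = 0.004052
L_1(7.9) = (7.9 - 2)/(4 - 2) × (7.9 - 6)/(4 - 6) × (7.9 - 8)/(4 - 8) × (7.9 - 10)/(4 - 10) = -0.024522
L_2(7.9) = (7.9 - 2)/(6 - 2) × (7.9 - 4)/(6 - 4) × (7.9 - 8)/(6 - 8) × (7.9 - 10)/(6 - 10) = 0.075502
L_3(7.9) = (7.9 - 2)/(8 - 2) × (7.9 - 4)/(8 - 4) × (7.9 - 6)/(8 - 6) × (7.9 - 10)/(8 - 10) = 0.956353
L_4(7.9) = (7.9 - 2)/(10 - 2) × (7.9 - 4)/(10 - 4) × (7.9 - 6)/(10 - 6) × (7.9 - 8)/(10 - 8) = -0.011385

P(7.9) = 6×L_0(7.9) + 3×L_1(7.9) + 2×L_2(7.9) + (-4)×L_3(7.9) + (-2)×L_4(7.9)
P(7.9) = -3.700891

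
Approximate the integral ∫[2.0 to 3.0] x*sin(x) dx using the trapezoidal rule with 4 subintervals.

f(x) = x*sin(x)
a = 2.0, b = 3.0, n = 4
h = (b - a)/n = 0.250000

Trapezoidal rule: (h/2)[f(x₀) + 2f(x₁) + 2f(x₂) + ... + f(xₙ)]

x_0 = 2.0000, f(x_0) = 1.818595, coefficient = 1
x_1 = 2.2500, f(x_1) = 1.750665, coefficient = 2
x_2 = 2.5000, f(x_2) = 1.496180, coefficient = 2
x_3 = 2.7500, f(x_3) = 1.049568, coefficient = 2
x_4 = 3.0000, f(x_4) = 0.423360, coefficient = 1

I ≈ (0.250000/2) × 10.834780 = 1.354348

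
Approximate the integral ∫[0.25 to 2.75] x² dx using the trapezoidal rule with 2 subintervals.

f(x) = x²
a = 0.25, b = 2.75, n = 2
h = (b - a)/n = 1.250000

Trapezoidal rule: (h/2)[f(x₀) + 2f(x₁) + 2f(x₂) + ... + f(xₙ)]

x_0 = 0.2500, f(x_0) = 0.062500, coefficient = 1
x_1 = 1.5000, f(x_1) = 2.250000, coefficient = 2
x_2 = 2.7500, f(x_2) = 7.562500, coefficient = 1

I ≈ (1.250000/2) × 12.125000 = 7.578125
Exact value: 6.927083
Error: 0.651042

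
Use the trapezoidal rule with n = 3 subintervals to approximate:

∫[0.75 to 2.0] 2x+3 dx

f(x) = 2x+3
a = 0.75, b = 2.0, n = 3
h = (b - a)/n = 0.416667

Trapezoidal rule: (h/2)[f(x₀) + 2f(x₁) + 2f(x₂) + ... + f(xₙ)]

x_0 = 0.7500, f(x_0) = 4.500000, coefficient = 1
x_1 = 1.1667, f(x_1) = 5.333333, coefficient = 2
x_2 = 1.5833, f(x_2) = 6.166667, coefficient = 2
x_3 = 2.0000, f(x_3) = 7.000000, coefficient = 1

I ≈ (0.416667/2) × 34.500000 = 7.187500
Exact value: 7.187500
Error: 0.000000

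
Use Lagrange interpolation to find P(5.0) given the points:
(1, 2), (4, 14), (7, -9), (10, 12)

Lagrange interpolation formula:
P(x) = Σ yᵢ × Lᵢ(x)
where Lᵢ(x) = Π_{j≠i} (x - xⱼ)/(xᵢ - xⱼ)

L_0(5.0) = (5.0 - 4)/(1 - 4) × (5.0 - 7)/(1 - 7) × (5.0 - 10)/(1 - 10) = -0.061728
L_1(5.0) = (5.0 - 1)/(4 - 1) × (5.0 - 7)/(4 - 7) × (5.0 - 10)/(4 - 10) = 0.740741
L_2(5.0) = (5.0 - 1)/(7 - 1) × (5.0 - 4)/(7 - 4) × (5.0 - 10)/(7 - 10) = 0.370370
L_3(5.0) = (5.0 - 1)/(10 - 1) × (5.0 - 4)/(10 - 4) × (5.0 - 7)/(10 - 7) = -0.049383

P(5.0) = 2×L_0(5.0) + 14×L_1(5.0) + (-9)×L_2(5.0) + 12×L_3(5.0)
P(5.0) = 6.320988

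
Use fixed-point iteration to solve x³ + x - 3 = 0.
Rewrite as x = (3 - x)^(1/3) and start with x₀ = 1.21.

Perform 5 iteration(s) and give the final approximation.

Equation: x³ + x - 3 = 0
Fixed-point form: x = (3 - x)^(1/3)
x₀ = 1.21

x_1 = g(1.210000) = 1.214184
x_2 = g(1.214184) = 1.213237
x_3 = g(1.213237) = 1.213451
x_4 = g(1.213451) = 1.213403
x_5 = g(1.213403) = 1.213414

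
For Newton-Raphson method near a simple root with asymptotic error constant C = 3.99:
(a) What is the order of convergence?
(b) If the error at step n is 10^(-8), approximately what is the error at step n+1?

(a) Newton-Raphson has quadratic (order 2) convergence near simple roots.
    This means |e_{n+1}| ≈ C|e_n|².

(b) With |e_n| = 10^(-8) and C = 3.99:
    |e_{n+1}| ≈ 3.99 × (10^(-8))² = 3.99 × 10^(-16)

(a) 2 (quadratic); (b) |e_{n+1}| ≈ 3.990e-16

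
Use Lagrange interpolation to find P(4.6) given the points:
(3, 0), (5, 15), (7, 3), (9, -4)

Lagrange interpolation formula:
P(x) = Σ yᵢ × Lᵢ(x)
where Lᵢ(x) = Π_{j≠i} (x - xⱼ)/(xᵢ - xⱼ)

L_0(4.6) = (4.6 - 5)/(3 - 5) × (4.6 - 7)/(3 - 7) × (4.6 - 9)/(3 - 9) = 0.088000
L_1(4.6) = (4.6 - 3)/(5 - 3) × (4.6 - 7)/(5 - 7) × (4.6 - 9)/(5 - 9) = 1.056000
L_2(4.6) = (4.6 - 3)/(7 - 3) × (4.6 - 5)/(7 - 5) × (4.6 - 9)/(7 - 9) = -0.176000
L_3(4.6) = (4.6 - 3)/(9 - 3) × (4.6 - 5)/(9 - 5) × (4.6 - 7)/(9 - 7) = 0.032000

P(4.6) = 0×L_0(4.6) + 15×L_1(4.6) + 3×L_2(4.6) + (-4)×L_3(4.6)
P(4.6) = 15.184000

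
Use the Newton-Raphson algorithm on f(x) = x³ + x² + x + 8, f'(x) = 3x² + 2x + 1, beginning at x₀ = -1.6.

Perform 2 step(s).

f(x) = x³ + x² + x + 8
f'(x) = 3x² + 2x + 1
x₀ = -1.6

Newton-Raphson formula: x_{n+1} = x_n - f(x_n)/f'(x_n)

Iteration 1:
  f(-1.600000) = 4.864000
  f'(-1.600000) = 5.480000
  x_1 = -1.600000 - 4.864000/5.480000 = -2.487591
Iteration 2:
  f(-2.487591) = -3.692970
  f'(-2.487591) = 14.589148
  x_2 = -2.487591 - (-3.692970)/14.589148 = -2.234460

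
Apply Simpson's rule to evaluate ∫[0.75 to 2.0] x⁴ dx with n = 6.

f(x) = x⁴
a = 0.75, b = 2.0, n = 6
h = (b - a)/n = 0.208333

Simpson's rule: (h/3)[f(x₀) + 4f(x₁) + 2f(x₂) + ... + f(xₙ)]

x_0 = 0.7500, f(x_0) = 0.316406, coefficient = 1
x_1 = 0.9583, f(x_1) = 0.843464, coefficient = 4
x_2 = 1.1667, f(x_2) = 1.852623, coefficient = 2
x_3 = 1.3750, f(x_3) = 3.574463, coefficient = 4
x_4 = 1.5833, f(x_4) = 6.284770, coefficient = 2
x_5 = 1.7917, f(x_5) = 10.304546, coefficient = 4
x_6 = 2.0000, f(x_6) = 16.000000, coefficient = 1

I ≈ (0.208333/3) × 91.481084 = 6.352853
Exact value: 6.352539
Error: 0.000314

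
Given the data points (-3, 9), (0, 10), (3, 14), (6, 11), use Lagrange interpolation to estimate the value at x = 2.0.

Lagrange interpolation formula:
P(x) = Σ yᵢ × Lᵢ(x)
where Lᵢ(x) = Π_{j≠i} (x - xⱼ)/(xᵢ - xⱼ)

L_0(2.0) = (2.0 - 0)/(-3 - 0) × (2.0 - 3)/(-3 - 3) × (2.0 - 6)/(-3 - 6) = -0.049383
L_1(2.0) = (2.0 - (-3))/(0 - (-3)) × (2.0 - 3)/(0 - 3) × (2.0 - 6)/(0 - 6) = 0.370370
L_2(2.0) = (2.0 - (-3))/(3 - (-3)) × (2.0 - 0)/(3 - 0) × (2.0 - 6)/(3 - 6) = 0.740741
L_3(2.0) = (2.0 - (-3))/(6 - (-3)) × (2.0 - 0)/(6 - 0) × (2.0 - 3)/(6 - 3) = -0.061728

P(2.0) = 9×L_0(2.0) + 10×L_1(2.0) + 14×L_2(2.0) + 11×L_3(2.0)
P(2.0) = 12.950617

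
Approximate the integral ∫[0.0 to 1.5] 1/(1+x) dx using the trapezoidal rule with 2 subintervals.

f(x) = 1/(1+x)
a = 0.0, b = 1.5, n = 2
h = (b - a)/n = 0.750000

Trapezoidal rule: (h/2)[f(x₀) + 2f(x₁) + 2f(x₂) + ... + f(xₙ)]

x_0 = 0.0000, f(x_0) = 1.000000, coefficient = 1
x_1 = 0.7500, f(x_1) = 0.571429, coefficient = 2
x_2 = 1.5000, f(x_2) = 0.400000, coefficient = 1

I ≈ (0.750000/2) × 2.542857 = 0.953571
Exact value: 0.916291
Error: 0.037281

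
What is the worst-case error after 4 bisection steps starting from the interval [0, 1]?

Bisection error bound: |error| ≤ (b-a)/2^n
|error| ≤ (1 - 0)/2^4 = 1/2^4
|error| ≤ 0.0625000000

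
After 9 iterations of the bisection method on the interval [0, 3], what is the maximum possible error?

Bisection error bound: |error| ≤ (b-a)/2^n
|error| ≤ (3 - 0)/2^9 = 3/2^9
|error| ≤ 0.0058593750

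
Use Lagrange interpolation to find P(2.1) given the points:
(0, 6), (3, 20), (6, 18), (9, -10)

Lagrange interpolation formula:
P(x) = Σ yᵢ × Lᵢ(x)
where Lᵢ(x) = Π_{j≠i} (x - xⱼ)/(xᵢ - xⱼ)

L_0(2.1) = (2.1 - 3)/(0 - 3) × (2.1 - 6)/(0 - 6) × (2.1 - 9)/(0 - 9) = 0.149500
L_1(2.1) = (2.1 - 0)/(3 - 0) × (2.1 - 6)/(3 - 6) × (2.1 - 9)/(3 - 9) = 1.046500
L_2(2.1) = (2.1 - 0)/(6 - 0) × (2.1 - 3)/(6 - 3) × (2.1 - 9)/(6 - 9) = -0.241500
L_3(2.1) = (2.1 - 0)/(9 - 0) × (2.1 - 3)/(9 - 3) × (2.1 - 6)/(9 - 6) = 0.045500

P(2.1) = 6×L_0(2.1) + 20×L_1(2.1) + 18×L_2(2.1) + (-10)×L_3(2.1)
P(2.1) = 17.025000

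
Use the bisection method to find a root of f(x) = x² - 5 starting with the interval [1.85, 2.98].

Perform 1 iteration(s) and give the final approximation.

f(x) = x² - 5
Initial interval: [1.85, 2.98]

Iteration 1:
  c_1 = (1.850000 + 2.980000)/2 = 2.415000
  f(c_1) = f(2.415000) = 0.832225
  f(a) × f(c) < 0, new interval: [1.850000, 2.415000]

After 1 iteration(s), the approximation is c_1 = 2.415000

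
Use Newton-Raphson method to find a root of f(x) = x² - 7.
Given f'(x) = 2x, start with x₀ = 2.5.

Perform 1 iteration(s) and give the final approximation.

f(x) = x² - 7
f'(x) = 2x
x₀ = 2.5

Newton-Raphson formula: x_{n+1} = x_n - f(x_n)/f'(x_n)

Iteration 1:
  f(2.500000) = -0.750000
  f'(2.500000) = 5.000000
  x_1 = 2.500000 - (-0.750000)/5.000000 = 2.650000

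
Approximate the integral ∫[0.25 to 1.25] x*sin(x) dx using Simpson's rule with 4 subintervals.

f(x) = x*sin(x)
a = 0.25, b = 1.25, n = 4
h = (b - a)/n = 0.250000

Simpson's rule: (h/3)[f(x₀) + 4f(x₁) + 2f(x₂) + ... + f(xₙ)]

x_0 = 0.2500, f(x_0) = 0.061851, coefficient = 1
x_1 = 0.5000, f(x_1) = 0.239713, coefficient = 4
x_2 = 0.7500, f(x_2) = 0.511229, coefficient = 2
x_3 = 1.0000, f(x_3) = 0.841471, coefficient = 4
x_4 = 1.2500, f(x_4) = 1.186231, coefficient = 1

I ≈ (0.250000/3) × 6.595275 = 0.549606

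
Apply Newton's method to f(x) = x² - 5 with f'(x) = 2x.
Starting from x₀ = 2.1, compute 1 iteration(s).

f(x) = x² - 5
f'(x) = 2x
x₀ = 2.1

Newton-Raphson formula: x_{n+1} = x_n - f(x_n)/f'(x_n)

Iteration 1:
  f(2.100000) = -0.590000
  f'(2.100000) = 4.200000
  x_1 = 2.100000 - (-0.590000)/4.200000 = 2.240476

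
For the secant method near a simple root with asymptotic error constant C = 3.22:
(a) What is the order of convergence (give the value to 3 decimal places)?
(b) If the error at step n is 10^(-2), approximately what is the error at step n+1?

(a) Secant method has superlinear convergence with order φ = (1+√5)/2 ≈ 1.618.
    This means |e_{n+1}| ≈ C|e_n|^1.618.

(b) With |e_n| = 10^(-2) and C = 3.22:
    |e_{n+1}| ≈ 3.22 × (10^(-2))^1.618 = 3.22 × 10^(-3.24)

(a) ≈ 1.618 (golden ratio); (b) |e_{n+1}| ≈ 1.870e-03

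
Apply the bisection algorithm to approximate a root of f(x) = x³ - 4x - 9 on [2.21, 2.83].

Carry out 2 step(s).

f(x) = x³ - 4x - 9
Initial interval: [2.21, 2.83]

Iteration 1:
  c_1 = (2.210000 + 2.830000)/2 = 2.520000
  f(c_1) = f(2.520000) = -3.076992
  f(a) × f(c) ≥ 0, new interval: [2.520000, 2.830000]
Iteration 2:
  c_2 = (2.520000 + 2.830000)/2 = 2.675000
  f(c_2) = f(2.675000) = -0.558703
  f(a) × f(c) ≥ 0, new interval: [2.675000, 2.830000]

After 2 iteration(s), the approximation is c_2 = 2.675000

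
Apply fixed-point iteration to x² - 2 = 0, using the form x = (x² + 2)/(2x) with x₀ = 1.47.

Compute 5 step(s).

Equation: x² - 2 = 0
Fixed-point form: x = (x² + 2)/(2x)
x₀ = 1.47

x_1 = g(1.470000) = 1.415272
x_2 = g(1.415272) = 1.414214
x_3 = g(1.414214) = 1.414214
x_4 = g(1.414214) = 1.414214
x_5 = g(1.414214) = 1.414214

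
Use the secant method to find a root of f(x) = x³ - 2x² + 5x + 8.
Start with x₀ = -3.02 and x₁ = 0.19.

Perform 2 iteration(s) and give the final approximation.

f(x) = x³ - 2x² + 5x + 8
x₀ = -3.02, x₁ = 0.19

Secant formula: x_{n+1} = x_n - f(x_n)(x_n - x_{n-1})/(f(x_n) - f(x_{n-1}))

Iteration 1:
  f(-3.020000) = -52.884408
  f(0.190000) = 8.884659
  x_2 = 0.190000 - 8.884659×(0.190000 - (-3.020000))/(8.884659 - (-52.884408))
       = -0.271716
Iteration 2:
  f(0.190000) = 8.884659
  f(-0.271716) = 6.473701
  x_3 = -0.271716 - 6.473701×(-0.271716 - 0.190000)/(6.473701 - 8.884659)
       = -1.511476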